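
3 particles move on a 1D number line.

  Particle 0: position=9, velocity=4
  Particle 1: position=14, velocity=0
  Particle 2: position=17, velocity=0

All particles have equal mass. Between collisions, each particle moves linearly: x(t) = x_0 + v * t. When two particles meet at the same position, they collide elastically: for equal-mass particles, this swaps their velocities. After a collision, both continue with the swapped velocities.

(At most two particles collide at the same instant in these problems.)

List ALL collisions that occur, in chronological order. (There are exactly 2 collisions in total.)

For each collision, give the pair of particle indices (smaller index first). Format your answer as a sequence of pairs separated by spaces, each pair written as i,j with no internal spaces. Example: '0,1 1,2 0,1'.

Answer: 0,1 1,2

Derivation:
Collision at t=5/4: particles 0 and 1 swap velocities; positions: p0=14 p1=14 p2=17; velocities now: v0=0 v1=4 v2=0
Collision at t=2: particles 1 and 2 swap velocities; positions: p0=14 p1=17 p2=17; velocities now: v0=0 v1=0 v2=4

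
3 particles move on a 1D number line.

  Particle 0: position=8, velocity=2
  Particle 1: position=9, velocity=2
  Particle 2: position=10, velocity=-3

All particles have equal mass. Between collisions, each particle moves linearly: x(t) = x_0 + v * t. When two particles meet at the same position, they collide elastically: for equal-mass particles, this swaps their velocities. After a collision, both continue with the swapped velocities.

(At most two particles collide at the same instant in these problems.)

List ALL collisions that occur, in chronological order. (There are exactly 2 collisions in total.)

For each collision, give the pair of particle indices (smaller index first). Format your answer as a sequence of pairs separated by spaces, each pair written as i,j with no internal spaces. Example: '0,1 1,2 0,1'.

Collision at t=1/5: particles 1 and 2 swap velocities; positions: p0=42/5 p1=47/5 p2=47/5; velocities now: v0=2 v1=-3 v2=2
Collision at t=2/5: particles 0 and 1 swap velocities; positions: p0=44/5 p1=44/5 p2=49/5; velocities now: v0=-3 v1=2 v2=2

Answer: 1,2 0,1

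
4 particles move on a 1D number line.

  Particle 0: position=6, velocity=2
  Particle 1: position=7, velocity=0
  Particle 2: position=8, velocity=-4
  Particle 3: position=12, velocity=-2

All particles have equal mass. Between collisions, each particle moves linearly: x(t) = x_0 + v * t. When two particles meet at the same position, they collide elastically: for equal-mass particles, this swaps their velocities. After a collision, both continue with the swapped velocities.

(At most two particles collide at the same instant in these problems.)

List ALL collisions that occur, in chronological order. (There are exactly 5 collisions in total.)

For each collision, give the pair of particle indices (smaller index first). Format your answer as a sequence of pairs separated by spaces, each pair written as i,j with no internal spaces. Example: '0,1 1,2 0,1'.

Collision at t=1/4: particles 1 and 2 swap velocities; positions: p0=13/2 p1=7 p2=7 p3=23/2; velocities now: v0=2 v1=-4 v2=0 v3=-2
Collision at t=1/3: particles 0 and 1 swap velocities; positions: p0=20/3 p1=20/3 p2=7 p3=34/3; velocities now: v0=-4 v1=2 v2=0 v3=-2
Collision at t=1/2: particles 1 and 2 swap velocities; positions: p0=6 p1=7 p2=7 p3=11; velocities now: v0=-4 v1=0 v2=2 v3=-2
Collision at t=3/2: particles 2 and 3 swap velocities; positions: p0=2 p1=7 p2=9 p3=9; velocities now: v0=-4 v1=0 v2=-2 v3=2
Collision at t=5/2: particles 1 and 2 swap velocities; positions: p0=-2 p1=7 p2=7 p3=11; velocities now: v0=-4 v1=-2 v2=0 v3=2

Answer: 1,2 0,1 1,2 2,3 1,2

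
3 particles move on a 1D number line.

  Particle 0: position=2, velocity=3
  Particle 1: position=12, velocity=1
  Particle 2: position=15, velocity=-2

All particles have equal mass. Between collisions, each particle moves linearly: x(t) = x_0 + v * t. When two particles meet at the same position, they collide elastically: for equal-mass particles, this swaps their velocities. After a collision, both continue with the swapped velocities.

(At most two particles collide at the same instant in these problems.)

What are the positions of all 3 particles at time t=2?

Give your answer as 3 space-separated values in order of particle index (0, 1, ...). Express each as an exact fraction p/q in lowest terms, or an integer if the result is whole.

Answer: 8 11 14

Derivation:
Collision at t=1: particles 1 and 2 swap velocities; positions: p0=5 p1=13 p2=13; velocities now: v0=3 v1=-2 v2=1
Advance to t=2 (no further collisions before then); velocities: v0=3 v1=-2 v2=1; positions = 8 11 14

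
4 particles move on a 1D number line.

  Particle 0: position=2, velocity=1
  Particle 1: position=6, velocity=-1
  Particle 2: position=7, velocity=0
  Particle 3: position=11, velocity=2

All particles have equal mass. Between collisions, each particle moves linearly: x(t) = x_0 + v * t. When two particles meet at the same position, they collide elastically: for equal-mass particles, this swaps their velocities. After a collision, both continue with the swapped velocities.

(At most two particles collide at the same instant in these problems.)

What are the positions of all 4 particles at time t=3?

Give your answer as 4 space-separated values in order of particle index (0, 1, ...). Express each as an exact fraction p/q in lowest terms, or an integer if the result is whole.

Collision at t=2: particles 0 and 1 swap velocities; positions: p0=4 p1=4 p2=7 p3=15; velocities now: v0=-1 v1=1 v2=0 v3=2
Advance to t=3 (no further collisions before then); velocities: v0=-1 v1=1 v2=0 v3=2; positions = 3 5 7 17

Answer: 3 5 7 17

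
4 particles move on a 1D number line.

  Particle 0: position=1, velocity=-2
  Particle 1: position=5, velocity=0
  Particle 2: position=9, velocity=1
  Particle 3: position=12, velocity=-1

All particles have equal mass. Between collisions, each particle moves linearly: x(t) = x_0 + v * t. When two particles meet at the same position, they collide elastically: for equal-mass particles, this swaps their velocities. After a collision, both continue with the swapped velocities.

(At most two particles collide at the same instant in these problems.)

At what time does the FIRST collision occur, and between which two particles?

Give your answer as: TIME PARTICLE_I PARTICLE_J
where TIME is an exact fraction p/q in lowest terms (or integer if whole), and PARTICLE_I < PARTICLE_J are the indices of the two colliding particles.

Answer: 3/2 2 3

Derivation:
Pair (0,1): pos 1,5 vel -2,0 -> not approaching (rel speed -2 <= 0)
Pair (1,2): pos 5,9 vel 0,1 -> not approaching (rel speed -1 <= 0)
Pair (2,3): pos 9,12 vel 1,-1 -> gap=3, closing at 2/unit, collide at t=3/2
Earliest collision: t=3/2 between 2 and 3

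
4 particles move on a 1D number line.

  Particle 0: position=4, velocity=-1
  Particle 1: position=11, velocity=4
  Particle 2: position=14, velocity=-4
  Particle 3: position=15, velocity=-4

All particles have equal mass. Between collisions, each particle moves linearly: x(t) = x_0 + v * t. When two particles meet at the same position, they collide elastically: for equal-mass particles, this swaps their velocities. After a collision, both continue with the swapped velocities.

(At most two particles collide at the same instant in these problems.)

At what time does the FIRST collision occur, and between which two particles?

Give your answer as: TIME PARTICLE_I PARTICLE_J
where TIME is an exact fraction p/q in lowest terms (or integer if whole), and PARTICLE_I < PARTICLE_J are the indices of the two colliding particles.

Answer: 3/8 1 2

Derivation:
Pair (0,1): pos 4,11 vel -1,4 -> not approaching (rel speed -5 <= 0)
Pair (1,2): pos 11,14 vel 4,-4 -> gap=3, closing at 8/unit, collide at t=3/8
Pair (2,3): pos 14,15 vel -4,-4 -> not approaching (rel speed 0 <= 0)
Earliest collision: t=3/8 between 1 and 2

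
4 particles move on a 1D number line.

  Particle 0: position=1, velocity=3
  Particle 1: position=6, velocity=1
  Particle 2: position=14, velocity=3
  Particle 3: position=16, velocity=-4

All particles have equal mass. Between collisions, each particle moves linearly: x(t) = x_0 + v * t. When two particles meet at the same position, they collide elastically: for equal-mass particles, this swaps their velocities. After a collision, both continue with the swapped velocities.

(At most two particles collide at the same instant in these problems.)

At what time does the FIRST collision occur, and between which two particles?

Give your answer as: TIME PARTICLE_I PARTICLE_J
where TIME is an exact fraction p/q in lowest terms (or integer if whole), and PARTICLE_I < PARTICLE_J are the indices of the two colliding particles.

Pair (0,1): pos 1,6 vel 3,1 -> gap=5, closing at 2/unit, collide at t=5/2
Pair (1,2): pos 6,14 vel 1,3 -> not approaching (rel speed -2 <= 0)
Pair (2,3): pos 14,16 vel 3,-4 -> gap=2, closing at 7/unit, collide at t=2/7
Earliest collision: t=2/7 between 2 and 3

Answer: 2/7 2 3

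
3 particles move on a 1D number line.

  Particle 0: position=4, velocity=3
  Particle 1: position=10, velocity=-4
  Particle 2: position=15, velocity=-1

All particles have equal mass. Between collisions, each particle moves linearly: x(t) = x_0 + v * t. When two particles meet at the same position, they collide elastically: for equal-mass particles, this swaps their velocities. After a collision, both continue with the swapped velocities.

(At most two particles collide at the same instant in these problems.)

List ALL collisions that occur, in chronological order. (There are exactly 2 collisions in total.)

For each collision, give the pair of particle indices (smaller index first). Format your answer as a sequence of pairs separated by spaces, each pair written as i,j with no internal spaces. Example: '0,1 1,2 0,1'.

Answer: 0,1 1,2

Derivation:
Collision at t=6/7: particles 0 and 1 swap velocities; positions: p0=46/7 p1=46/7 p2=99/7; velocities now: v0=-4 v1=3 v2=-1
Collision at t=11/4: particles 1 and 2 swap velocities; positions: p0=-1 p1=49/4 p2=49/4; velocities now: v0=-4 v1=-1 v2=3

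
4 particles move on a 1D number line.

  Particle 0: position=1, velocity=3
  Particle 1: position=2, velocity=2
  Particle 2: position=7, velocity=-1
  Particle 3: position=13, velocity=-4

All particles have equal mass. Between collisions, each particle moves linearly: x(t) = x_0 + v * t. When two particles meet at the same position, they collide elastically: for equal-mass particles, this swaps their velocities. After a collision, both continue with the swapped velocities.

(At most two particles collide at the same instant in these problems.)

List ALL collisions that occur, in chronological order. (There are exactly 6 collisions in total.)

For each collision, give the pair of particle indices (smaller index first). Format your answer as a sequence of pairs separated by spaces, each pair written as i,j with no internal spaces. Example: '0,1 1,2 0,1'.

Collision at t=1: particles 0 and 1 swap velocities; positions: p0=4 p1=4 p2=6 p3=9; velocities now: v0=2 v1=3 v2=-1 v3=-4
Collision at t=3/2: particles 1 and 2 swap velocities; positions: p0=5 p1=11/2 p2=11/2 p3=7; velocities now: v0=2 v1=-1 v2=3 v3=-4
Collision at t=5/3: particles 0 and 1 swap velocities; positions: p0=16/3 p1=16/3 p2=6 p3=19/3; velocities now: v0=-1 v1=2 v2=3 v3=-4
Collision at t=12/7: particles 2 and 3 swap velocities; positions: p0=37/7 p1=38/7 p2=43/7 p3=43/7; velocities now: v0=-1 v1=2 v2=-4 v3=3
Collision at t=11/6: particles 1 and 2 swap velocities; positions: p0=31/6 p1=17/3 p2=17/3 p3=13/2; velocities now: v0=-1 v1=-4 v2=2 v3=3
Collision at t=2: particles 0 and 1 swap velocities; positions: p0=5 p1=5 p2=6 p3=7; velocities now: v0=-4 v1=-1 v2=2 v3=3

Answer: 0,1 1,2 0,1 2,3 1,2 0,1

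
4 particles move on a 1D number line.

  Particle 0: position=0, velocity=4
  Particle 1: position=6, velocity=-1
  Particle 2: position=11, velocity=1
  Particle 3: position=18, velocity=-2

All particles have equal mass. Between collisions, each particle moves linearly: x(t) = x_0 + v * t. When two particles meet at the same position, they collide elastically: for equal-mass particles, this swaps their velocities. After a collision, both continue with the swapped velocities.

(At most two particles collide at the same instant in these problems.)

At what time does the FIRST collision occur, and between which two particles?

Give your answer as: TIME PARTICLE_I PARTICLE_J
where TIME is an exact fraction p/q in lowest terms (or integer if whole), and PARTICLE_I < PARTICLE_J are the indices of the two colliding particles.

Pair (0,1): pos 0,6 vel 4,-1 -> gap=6, closing at 5/unit, collide at t=6/5
Pair (1,2): pos 6,11 vel -1,1 -> not approaching (rel speed -2 <= 0)
Pair (2,3): pos 11,18 vel 1,-2 -> gap=7, closing at 3/unit, collide at t=7/3
Earliest collision: t=6/5 between 0 and 1

Answer: 6/5 0 1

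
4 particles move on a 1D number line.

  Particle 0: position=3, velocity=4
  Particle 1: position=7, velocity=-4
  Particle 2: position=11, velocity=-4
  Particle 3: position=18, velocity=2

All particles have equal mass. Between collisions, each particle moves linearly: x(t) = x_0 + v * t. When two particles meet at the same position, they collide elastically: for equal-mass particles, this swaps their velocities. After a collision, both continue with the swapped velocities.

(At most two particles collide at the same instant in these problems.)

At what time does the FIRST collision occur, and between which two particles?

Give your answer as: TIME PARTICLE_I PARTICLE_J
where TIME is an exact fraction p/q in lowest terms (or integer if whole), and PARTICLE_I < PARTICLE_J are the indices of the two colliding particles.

Pair (0,1): pos 3,7 vel 4,-4 -> gap=4, closing at 8/unit, collide at t=1/2
Pair (1,2): pos 7,11 vel -4,-4 -> not approaching (rel speed 0 <= 0)
Pair (2,3): pos 11,18 vel -4,2 -> not approaching (rel speed -6 <= 0)
Earliest collision: t=1/2 between 0 and 1

Answer: 1/2 0 1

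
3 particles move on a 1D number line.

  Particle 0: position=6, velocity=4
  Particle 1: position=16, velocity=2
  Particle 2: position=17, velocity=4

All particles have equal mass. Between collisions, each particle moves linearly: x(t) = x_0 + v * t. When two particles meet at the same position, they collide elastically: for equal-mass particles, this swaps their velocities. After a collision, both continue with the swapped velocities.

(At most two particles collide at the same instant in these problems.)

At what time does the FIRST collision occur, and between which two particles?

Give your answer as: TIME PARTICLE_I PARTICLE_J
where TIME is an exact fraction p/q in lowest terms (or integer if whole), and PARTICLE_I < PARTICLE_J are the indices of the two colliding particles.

Answer: 5 0 1

Derivation:
Pair (0,1): pos 6,16 vel 4,2 -> gap=10, closing at 2/unit, collide at t=5
Pair (1,2): pos 16,17 vel 2,4 -> not approaching (rel speed -2 <= 0)
Earliest collision: t=5 between 0 and 1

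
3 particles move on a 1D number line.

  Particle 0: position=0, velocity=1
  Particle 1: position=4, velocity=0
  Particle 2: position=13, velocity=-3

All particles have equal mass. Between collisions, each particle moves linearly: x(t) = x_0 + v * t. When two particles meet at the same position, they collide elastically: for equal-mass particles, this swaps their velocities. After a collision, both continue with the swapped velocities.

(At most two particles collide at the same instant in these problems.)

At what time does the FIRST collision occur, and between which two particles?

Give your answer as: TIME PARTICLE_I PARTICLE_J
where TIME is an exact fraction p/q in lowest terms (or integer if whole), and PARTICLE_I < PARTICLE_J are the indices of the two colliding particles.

Answer: 3 1 2

Derivation:
Pair (0,1): pos 0,4 vel 1,0 -> gap=4, closing at 1/unit, collide at t=4
Pair (1,2): pos 4,13 vel 0,-3 -> gap=9, closing at 3/unit, collide at t=3
Earliest collision: t=3 between 1 and 2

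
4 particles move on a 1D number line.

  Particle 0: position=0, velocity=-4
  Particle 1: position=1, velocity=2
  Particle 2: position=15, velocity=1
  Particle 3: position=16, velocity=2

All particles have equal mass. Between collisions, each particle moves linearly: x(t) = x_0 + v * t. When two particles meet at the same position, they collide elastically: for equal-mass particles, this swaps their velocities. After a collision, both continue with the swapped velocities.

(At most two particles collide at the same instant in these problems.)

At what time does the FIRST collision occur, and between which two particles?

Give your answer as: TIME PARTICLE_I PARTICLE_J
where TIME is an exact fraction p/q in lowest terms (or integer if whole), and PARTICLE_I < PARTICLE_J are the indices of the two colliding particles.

Answer: 14 1 2

Derivation:
Pair (0,1): pos 0,1 vel -4,2 -> not approaching (rel speed -6 <= 0)
Pair (1,2): pos 1,15 vel 2,1 -> gap=14, closing at 1/unit, collide at t=14
Pair (2,3): pos 15,16 vel 1,2 -> not approaching (rel speed -1 <= 0)
Earliest collision: t=14 between 1 and 2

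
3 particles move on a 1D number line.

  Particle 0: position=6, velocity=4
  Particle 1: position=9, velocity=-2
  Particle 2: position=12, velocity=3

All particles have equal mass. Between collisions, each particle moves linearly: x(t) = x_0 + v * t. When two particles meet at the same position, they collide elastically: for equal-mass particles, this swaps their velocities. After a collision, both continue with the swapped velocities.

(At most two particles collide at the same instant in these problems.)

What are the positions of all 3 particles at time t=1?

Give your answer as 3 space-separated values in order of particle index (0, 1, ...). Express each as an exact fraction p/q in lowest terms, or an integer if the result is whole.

Collision at t=1/2: particles 0 and 1 swap velocities; positions: p0=8 p1=8 p2=27/2; velocities now: v0=-2 v1=4 v2=3
Advance to t=1 (no further collisions before then); velocities: v0=-2 v1=4 v2=3; positions = 7 10 15

Answer: 7 10 15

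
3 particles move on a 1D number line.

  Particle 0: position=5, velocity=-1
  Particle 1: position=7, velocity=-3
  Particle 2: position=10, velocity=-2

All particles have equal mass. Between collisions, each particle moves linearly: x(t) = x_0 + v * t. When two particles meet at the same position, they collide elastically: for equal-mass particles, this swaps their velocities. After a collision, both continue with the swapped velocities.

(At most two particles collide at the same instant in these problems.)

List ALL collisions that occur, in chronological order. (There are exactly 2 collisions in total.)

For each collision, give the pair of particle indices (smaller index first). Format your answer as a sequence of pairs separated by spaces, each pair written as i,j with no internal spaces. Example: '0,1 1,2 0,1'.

Answer: 0,1 1,2

Derivation:
Collision at t=1: particles 0 and 1 swap velocities; positions: p0=4 p1=4 p2=8; velocities now: v0=-3 v1=-1 v2=-2
Collision at t=5: particles 1 and 2 swap velocities; positions: p0=-8 p1=0 p2=0; velocities now: v0=-3 v1=-2 v2=-1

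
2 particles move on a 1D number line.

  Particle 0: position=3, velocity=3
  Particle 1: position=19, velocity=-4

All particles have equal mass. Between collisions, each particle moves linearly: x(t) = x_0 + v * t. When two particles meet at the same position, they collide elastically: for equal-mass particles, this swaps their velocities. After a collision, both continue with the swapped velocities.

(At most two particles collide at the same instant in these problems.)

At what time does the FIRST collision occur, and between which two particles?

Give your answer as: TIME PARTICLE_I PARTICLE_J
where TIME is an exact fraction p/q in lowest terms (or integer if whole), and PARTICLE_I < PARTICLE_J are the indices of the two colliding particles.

Pair (0,1): pos 3,19 vel 3,-4 -> gap=16, closing at 7/unit, collide at t=16/7
Earliest collision: t=16/7 between 0 and 1

Answer: 16/7 0 1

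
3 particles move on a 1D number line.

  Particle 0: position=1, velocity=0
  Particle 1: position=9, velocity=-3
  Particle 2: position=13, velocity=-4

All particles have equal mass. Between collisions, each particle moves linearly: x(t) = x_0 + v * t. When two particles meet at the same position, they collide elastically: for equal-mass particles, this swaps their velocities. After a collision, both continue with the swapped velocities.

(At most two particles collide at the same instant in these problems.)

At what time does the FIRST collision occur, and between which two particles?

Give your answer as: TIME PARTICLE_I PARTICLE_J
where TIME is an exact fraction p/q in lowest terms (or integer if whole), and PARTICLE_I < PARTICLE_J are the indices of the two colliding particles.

Answer: 8/3 0 1

Derivation:
Pair (0,1): pos 1,9 vel 0,-3 -> gap=8, closing at 3/unit, collide at t=8/3
Pair (1,2): pos 9,13 vel -3,-4 -> gap=4, closing at 1/unit, collide at t=4
Earliest collision: t=8/3 between 0 and 1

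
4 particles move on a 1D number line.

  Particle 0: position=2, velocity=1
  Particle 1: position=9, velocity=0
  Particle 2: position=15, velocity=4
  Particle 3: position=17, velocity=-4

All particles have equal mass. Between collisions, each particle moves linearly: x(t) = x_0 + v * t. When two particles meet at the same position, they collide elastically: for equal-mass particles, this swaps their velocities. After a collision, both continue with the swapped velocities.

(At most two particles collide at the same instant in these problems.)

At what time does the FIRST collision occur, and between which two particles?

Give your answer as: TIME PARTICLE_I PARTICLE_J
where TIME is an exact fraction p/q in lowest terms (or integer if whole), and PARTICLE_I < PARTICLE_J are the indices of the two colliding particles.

Answer: 1/4 2 3

Derivation:
Pair (0,1): pos 2,9 vel 1,0 -> gap=7, closing at 1/unit, collide at t=7
Pair (1,2): pos 9,15 vel 0,4 -> not approaching (rel speed -4 <= 0)
Pair (2,3): pos 15,17 vel 4,-4 -> gap=2, closing at 8/unit, collide at t=1/4
Earliest collision: t=1/4 between 2 and 3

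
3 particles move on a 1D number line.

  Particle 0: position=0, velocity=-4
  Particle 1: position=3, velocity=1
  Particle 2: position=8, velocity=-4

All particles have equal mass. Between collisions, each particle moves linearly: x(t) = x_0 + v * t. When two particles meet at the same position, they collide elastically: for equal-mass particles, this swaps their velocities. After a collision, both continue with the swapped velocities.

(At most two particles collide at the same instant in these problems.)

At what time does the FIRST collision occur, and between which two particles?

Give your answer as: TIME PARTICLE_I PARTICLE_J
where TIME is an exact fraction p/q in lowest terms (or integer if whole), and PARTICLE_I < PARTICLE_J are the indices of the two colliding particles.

Pair (0,1): pos 0,3 vel -4,1 -> not approaching (rel speed -5 <= 0)
Pair (1,2): pos 3,8 vel 1,-4 -> gap=5, closing at 5/unit, collide at t=1
Earliest collision: t=1 between 1 and 2

Answer: 1 1 2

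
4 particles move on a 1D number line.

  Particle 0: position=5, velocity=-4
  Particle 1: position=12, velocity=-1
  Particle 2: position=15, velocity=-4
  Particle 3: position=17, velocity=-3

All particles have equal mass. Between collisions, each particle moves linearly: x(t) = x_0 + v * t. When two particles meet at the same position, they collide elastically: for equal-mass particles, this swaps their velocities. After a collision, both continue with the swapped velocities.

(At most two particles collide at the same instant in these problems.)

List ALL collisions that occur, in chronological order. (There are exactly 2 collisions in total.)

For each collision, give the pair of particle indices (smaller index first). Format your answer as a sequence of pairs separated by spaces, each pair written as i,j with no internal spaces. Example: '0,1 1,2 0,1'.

Collision at t=1: particles 1 and 2 swap velocities; positions: p0=1 p1=11 p2=11 p3=14; velocities now: v0=-4 v1=-4 v2=-1 v3=-3
Collision at t=5/2: particles 2 and 3 swap velocities; positions: p0=-5 p1=5 p2=19/2 p3=19/2; velocities now: v0=-4 v1=-4 v2=-3 v3=-1

Answer: 1,2 2,3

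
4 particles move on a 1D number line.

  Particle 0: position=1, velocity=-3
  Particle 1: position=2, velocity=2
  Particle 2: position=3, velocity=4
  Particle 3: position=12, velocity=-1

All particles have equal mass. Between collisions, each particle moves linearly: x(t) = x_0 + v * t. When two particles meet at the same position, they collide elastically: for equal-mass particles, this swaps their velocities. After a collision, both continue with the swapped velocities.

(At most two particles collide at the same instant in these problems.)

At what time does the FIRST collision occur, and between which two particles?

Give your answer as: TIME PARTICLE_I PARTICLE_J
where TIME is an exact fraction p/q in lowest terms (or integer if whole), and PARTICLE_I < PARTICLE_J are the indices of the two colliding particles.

Answer: 9/5 2 3

Derivation:
Pair (0,1): pos 1,2 vel -3,2 -> not approaching (rel speed -5 <= 0)
Pair (1,2): pos 2,3 vel 2,4 -> not approaching (rel speed -2 <= 0)
Pair (2,3): pos 3,12 vel 4,-1 -> gap=9, closing at 5/unit, collide at t=9/5
Earliest collision: t=9/5 between 2 and 3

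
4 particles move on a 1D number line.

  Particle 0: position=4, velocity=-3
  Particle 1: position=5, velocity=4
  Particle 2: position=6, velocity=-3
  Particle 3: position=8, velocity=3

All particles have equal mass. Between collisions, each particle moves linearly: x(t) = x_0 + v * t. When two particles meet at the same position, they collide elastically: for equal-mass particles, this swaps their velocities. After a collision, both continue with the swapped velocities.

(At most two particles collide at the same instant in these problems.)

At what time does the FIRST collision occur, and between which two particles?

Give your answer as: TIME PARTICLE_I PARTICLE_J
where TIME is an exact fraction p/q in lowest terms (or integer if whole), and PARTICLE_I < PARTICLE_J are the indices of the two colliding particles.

Answer: 1/7 1 2

Derivation:
Pair (0,1): pos 4,5 vel -3,4 -> not approaching (rel speed -7 <= 0)
Pair (1,2): pos 5,6 vel 4,-3 -> gap=1, closing at 7/unit, collide at t=1/7
Pair (2,3): pos 6,8 vel -3,3 -> not approaching (rel speed -6 <= 0)
Earliest collision: t=1/7 between 1 and 2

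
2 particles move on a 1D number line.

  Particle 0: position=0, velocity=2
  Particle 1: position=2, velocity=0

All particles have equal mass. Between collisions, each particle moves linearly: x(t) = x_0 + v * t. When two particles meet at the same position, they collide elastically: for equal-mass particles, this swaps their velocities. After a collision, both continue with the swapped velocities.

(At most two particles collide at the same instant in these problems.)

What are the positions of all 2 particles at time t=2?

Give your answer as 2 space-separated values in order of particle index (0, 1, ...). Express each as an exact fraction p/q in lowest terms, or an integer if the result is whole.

Collision at t=1: particles 0 and 1 swap velocities; positions: p0=2 p1=2; velocities now: v0=0 v1=2
Advance to t=2 (no further collisions before then); velocities: v0=0 v1=2; positions = 2 4

Answer: 2 4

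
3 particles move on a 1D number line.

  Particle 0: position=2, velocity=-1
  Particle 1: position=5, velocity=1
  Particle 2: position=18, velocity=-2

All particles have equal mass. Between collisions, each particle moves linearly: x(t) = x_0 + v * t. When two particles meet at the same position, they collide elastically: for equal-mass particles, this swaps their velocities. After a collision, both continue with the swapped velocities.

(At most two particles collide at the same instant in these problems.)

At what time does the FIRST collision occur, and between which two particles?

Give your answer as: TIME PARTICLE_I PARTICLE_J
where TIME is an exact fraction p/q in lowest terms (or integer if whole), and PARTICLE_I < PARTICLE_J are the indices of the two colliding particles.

Pair (0,1): pos 2,5 vel -1,1 -> not approaching (rel speed -2 <= 0)
Pair (1,2): pos 5,18 vel 1,-2 -> gap=13, closing at 3/unit, collide at t=13/3
Earliest collision: t=13/3 between 1 and 2

Answer: 13/3 1 2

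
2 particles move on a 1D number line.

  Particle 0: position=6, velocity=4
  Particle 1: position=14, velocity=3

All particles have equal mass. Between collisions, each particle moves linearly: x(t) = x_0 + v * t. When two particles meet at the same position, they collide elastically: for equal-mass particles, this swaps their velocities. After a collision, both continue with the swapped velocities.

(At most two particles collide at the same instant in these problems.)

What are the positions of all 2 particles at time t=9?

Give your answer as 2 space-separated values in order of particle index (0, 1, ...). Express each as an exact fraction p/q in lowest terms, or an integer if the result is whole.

Collision at t=8: particles 0 and 1 swap velocities; positions: p0=38 p1=38; velocities now: v0=3 v1=4
Advance to t=9 (no further collisions before then); velocities: v0=3 v1=4; positions = 41 42

Answer: 41 42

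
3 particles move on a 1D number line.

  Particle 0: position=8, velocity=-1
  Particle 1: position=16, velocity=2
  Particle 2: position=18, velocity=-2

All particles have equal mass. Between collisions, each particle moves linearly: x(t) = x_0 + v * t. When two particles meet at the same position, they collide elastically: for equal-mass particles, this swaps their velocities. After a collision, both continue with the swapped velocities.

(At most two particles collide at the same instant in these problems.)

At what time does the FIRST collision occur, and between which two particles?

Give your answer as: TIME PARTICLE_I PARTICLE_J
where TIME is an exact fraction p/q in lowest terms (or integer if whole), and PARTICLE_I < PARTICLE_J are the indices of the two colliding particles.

Answer: 1/2 1 2

Derivation:
Pair (0,1): pos 8,16 vel -1,2 -> not approaching (rel speed -3 <= 0)
Pair (1,2): pos 16,18 vel 2,-2 -> gap=2, closing at 4/unit, collide at t=1/2
Earliest collision: t=1/2 between 1 and 2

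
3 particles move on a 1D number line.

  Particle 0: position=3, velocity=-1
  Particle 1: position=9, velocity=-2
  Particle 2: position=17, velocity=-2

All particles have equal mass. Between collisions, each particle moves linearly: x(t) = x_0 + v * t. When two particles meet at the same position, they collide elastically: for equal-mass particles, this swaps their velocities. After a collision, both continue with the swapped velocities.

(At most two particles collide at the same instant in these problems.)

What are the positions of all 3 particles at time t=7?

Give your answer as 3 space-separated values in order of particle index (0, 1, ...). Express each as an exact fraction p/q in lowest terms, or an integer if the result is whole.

Collision at t=6: particles 0 and 1 swap velocities; positions: p0=-3 p1=-3 p2=5; velocities now: v0=-2 v1=-1 v2=-2
Advance to t=7 (no further collisions before then); velocities: v0=-2 v1=-1 v2=-2; positions = -5 -4 3

Answer: -5 -4 3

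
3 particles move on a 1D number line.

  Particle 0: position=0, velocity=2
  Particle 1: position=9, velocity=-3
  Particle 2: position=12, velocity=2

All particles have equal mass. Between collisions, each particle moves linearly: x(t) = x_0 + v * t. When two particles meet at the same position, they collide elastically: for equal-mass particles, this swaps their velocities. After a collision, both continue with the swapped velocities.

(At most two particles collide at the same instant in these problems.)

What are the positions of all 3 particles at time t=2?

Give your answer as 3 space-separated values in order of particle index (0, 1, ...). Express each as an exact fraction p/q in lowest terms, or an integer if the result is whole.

Answer: 3 4 16

Derivation:
Collision at t=9/5: particles 0 and 1 swap velocities; positions: p0=18/5 p1=18/5 p2=78/5; velocities now: v0=-3 v1=2 v2=2
Advance to t=2 (no further collisions before then); velocities: v0=-3 v1=2 v2=2; positions = 3 4 16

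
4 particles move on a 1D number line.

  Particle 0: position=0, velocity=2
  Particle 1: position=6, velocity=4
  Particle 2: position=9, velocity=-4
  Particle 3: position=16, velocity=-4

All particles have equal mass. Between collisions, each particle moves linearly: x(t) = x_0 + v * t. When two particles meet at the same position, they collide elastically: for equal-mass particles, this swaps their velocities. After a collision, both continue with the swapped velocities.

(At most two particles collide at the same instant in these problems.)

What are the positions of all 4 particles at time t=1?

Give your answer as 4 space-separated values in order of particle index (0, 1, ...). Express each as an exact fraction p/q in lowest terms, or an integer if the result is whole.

Answer: 2 5 10 12

Derivation:
Collision at t=3/8: particles 1 and 2 swap velocities; positions: p0=3/4 p1=15/2 p2=15/2 p3=29/2; velocities now: v0=2 v1=-4 v2=4 v3=-4
Advance to t=1 (no further collisions before then); velocities: v0=2 v1=-4 v2=4 v3=-4; positions = 2 5 10 12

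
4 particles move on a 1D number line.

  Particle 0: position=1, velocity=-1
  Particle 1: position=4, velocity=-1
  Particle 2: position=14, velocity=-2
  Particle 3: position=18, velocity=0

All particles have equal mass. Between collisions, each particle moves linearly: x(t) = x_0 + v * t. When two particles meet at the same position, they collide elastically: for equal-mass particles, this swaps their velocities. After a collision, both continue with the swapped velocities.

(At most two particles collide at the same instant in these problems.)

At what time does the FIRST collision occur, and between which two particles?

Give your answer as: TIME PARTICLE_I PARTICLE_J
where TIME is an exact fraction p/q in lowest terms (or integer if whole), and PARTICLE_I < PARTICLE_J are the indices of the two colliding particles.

Answer: 10 1 2

Derivation:
Pair (0,1): pos 1,4 vel -1,-1 -> not approaching (rel speed 0 <= 0)
Pair (1,2): pos 4,14 vel -1,-2 -> gap=10, closing at 1/unit, collide at t=10
Pair (2,3): pos 14,18 vel -2,0 -> not approaching (rel speed -2 <= 0)
Earliest collision: t=10 between 1 and 2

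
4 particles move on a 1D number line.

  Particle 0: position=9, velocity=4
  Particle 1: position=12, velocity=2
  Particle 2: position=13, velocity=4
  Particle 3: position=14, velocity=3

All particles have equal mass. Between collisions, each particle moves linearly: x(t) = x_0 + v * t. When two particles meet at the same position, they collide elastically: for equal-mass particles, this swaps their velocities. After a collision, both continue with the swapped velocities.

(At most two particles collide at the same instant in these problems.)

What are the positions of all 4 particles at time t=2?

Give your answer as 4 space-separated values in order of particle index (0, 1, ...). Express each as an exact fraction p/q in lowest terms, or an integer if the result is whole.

Collision at t=1: particles 2 and 3 swap velocities; positions: p0=13 p1=14 p2=17 p3=17; velocities now: v0=4 v1=2 v2=3 v3=4
Collision at t=3/2: particles 0 and 1 swap velocities; positions: p0=15 p1=15 p2=37/2 p3=19; velocities now: v0=2 v1=4 v2=3 v3=4
Advance to t=2 (no further collisions before then); velocities: v0=2 v1=4 v2=3 v3=4; positions = 16 17 20 21

Answer: 16 17 20 21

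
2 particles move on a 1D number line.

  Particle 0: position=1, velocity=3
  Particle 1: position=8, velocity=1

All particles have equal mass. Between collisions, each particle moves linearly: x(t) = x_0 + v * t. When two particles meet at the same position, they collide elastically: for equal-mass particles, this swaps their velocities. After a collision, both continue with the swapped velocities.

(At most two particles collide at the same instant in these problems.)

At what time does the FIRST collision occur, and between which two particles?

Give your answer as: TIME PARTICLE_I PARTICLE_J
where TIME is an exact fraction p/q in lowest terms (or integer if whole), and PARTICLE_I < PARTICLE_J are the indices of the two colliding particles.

Pair (0,1): pos 1,8 vel 3,1 -> gap=7, closing at 2/unit, collide at t=7/2
Earliest collision: t=7/2 between 0 and 1

Answer: 7/2 0 1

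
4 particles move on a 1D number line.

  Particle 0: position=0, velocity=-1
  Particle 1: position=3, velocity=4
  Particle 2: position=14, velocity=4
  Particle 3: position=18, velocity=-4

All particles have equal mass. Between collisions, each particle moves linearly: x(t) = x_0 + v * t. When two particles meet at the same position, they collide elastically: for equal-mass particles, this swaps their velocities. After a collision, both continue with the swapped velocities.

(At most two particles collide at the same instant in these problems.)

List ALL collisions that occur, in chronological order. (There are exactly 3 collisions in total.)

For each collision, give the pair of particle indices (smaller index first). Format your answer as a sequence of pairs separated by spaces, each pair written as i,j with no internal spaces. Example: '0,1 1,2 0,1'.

Answer: 2,3 1,2 0,1

Derivation:
Collision at t=1/2: particles 2 and 3 swap velocities; positions: p0=-1/2 p1=5 p2=16 p3=16; velocities now: v0=-1 v1=4 v2=-4 v3=4
Collision at t=15/8: particles 1 and 2 swap velocities; positions: p0=-15/8 p1=21/2 p2=21/2 p3=43/2; velocities now: v0=-1 v1=-4 v2=4 v3=4
Collision at t=6: particles 0 and 1 swap velocities; positions: p0=-6 p1=-6 p2=27 p3=38; velocities now: v0=-4 v1=-1 v2=4 v3=4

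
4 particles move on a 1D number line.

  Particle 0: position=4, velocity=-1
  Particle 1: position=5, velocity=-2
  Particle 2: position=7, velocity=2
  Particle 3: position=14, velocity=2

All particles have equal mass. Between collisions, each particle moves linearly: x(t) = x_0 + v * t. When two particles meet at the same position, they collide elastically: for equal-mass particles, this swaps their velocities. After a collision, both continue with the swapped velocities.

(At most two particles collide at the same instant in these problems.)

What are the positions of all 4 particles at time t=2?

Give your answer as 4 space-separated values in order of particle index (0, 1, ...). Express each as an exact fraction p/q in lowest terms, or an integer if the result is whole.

Answer: 1 2 11 18

Derivation:
Collision at t=1: particles 0 and 1 swap velocities; positions: p0=3 p1=3 p2=9 p3=16; velocities now: v0=-2 v1=-1 v2=2 v3=2
Advance to t=2 (no further collisions before then); velocities: v0=-2 v1=-1 v2=2 v3=2; positions = 1 2 11 18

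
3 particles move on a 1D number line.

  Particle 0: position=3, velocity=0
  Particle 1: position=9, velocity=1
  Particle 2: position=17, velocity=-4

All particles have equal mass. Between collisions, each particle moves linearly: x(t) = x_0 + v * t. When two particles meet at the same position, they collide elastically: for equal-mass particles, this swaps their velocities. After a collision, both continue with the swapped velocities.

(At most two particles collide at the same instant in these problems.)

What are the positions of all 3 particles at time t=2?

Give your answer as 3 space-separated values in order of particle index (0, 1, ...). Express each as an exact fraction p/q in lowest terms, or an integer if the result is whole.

Answer: 3 9 11

Derivation:
Collision at t=8/5: particles 1 and 2 swap velocities; positions: p0=3 p1=53/5 p2=53/5; velocities now: v0=0 v1=-4 v2=1
Advance to t=2 (no further collisions before then); velocities: v0=0 v1=-4 v2=1; positions = 3 9 11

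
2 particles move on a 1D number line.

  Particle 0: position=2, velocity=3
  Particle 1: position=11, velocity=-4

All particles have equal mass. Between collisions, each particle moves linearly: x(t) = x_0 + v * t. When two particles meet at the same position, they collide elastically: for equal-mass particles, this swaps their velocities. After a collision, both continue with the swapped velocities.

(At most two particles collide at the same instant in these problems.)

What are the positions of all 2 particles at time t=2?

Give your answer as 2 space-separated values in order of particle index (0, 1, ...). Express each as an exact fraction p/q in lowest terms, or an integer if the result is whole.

Collision at t=9/7: particles 0 and 1 swap velocities; positions: p0=41/7 p1=41/7; velocities now: v0=-4 v1=3
Advance to t=2 (no further collisions before then); velocities: v0=-4 v1=3; positions = 3 8

Answer: 3 8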